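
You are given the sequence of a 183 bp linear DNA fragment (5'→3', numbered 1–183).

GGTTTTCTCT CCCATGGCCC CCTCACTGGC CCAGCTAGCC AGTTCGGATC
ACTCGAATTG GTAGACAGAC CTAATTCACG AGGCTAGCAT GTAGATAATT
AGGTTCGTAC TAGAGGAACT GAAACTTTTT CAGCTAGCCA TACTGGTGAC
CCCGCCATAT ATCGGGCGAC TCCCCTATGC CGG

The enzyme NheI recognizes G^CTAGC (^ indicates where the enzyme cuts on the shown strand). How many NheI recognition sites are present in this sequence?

GCTAGC occurs starting at positions 34, 83, 133.
NheI cuts at 3 sites.

3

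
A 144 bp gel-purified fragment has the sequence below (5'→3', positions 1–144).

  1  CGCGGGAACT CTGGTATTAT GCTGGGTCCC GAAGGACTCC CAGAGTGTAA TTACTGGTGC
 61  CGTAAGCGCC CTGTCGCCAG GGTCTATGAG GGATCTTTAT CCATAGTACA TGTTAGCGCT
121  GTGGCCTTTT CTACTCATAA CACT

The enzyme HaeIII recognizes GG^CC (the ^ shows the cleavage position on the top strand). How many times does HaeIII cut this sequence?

1

GGCC occurs starting at position 123.
HaeIII cuts at 1 site.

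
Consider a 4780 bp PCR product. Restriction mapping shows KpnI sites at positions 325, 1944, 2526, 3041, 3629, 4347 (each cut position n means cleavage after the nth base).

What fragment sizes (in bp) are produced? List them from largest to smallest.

1619, 718, 588, 582, 515, 433, 325 bp

Linear molecule, 6 cuts → 7 fragments:
  325 − 0 = 325 bp
  1944 − 325 = 1619 bp
  2526 − 1944 = 582 bp
  3041 − 2526 = 515 bp
  3629 − 3041 = 588 bp
  4347 − 3629 = 718 bp
  4780 − 4347 = 433 bp
Sorted largest to smallest: 1619, 718, 588, 582, 515, 433, 325 bp.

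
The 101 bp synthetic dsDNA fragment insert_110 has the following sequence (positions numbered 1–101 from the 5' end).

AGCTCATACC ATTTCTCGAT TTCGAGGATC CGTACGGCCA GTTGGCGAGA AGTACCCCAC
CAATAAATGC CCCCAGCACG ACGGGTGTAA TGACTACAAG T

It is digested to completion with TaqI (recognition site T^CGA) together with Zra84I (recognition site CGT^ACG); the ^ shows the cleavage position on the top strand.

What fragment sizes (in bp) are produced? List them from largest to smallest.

TaqI sites (TCGA) start at positions 16, 22.
TaqI cuts after the first base of each site, so after positions 16, 22.
The Zra84I site (CGTACG) starts at position 31.
Zra84I cuts after base 3 of each site, so after position 33.
Combined cut positions: 16, 22, 33.
Linear molecule, 3 cuts → 4 fragments:
  1–16 → 16 bp
  17–22 → 6 bp
  23–33 → 11 bp
  34–101 → 68 bp
Sorted largest to smallest: 68, 16, 11, 6 bp.

68, 16, 11, 6 bp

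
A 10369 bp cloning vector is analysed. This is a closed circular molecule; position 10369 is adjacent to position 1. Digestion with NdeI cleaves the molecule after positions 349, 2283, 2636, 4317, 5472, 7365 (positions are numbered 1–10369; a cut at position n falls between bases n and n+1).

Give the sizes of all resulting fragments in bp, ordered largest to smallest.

Circular molecule, 6 cuts → 6 fragments:
  2283 − 349 = 1934 bp
  2636 − 2283 = 353 bp
  4317 − 2636 = 1681 bp
  5472 − 4317 = 1155 bp
  7365 − 5472 = 1893 bp
  wrap: 10369 − 7365 + 349 = 3353 bp
Sorted largest to smallest: 3353, 1934, 1893, 1681, 1155, 353 bp.

3353, 1934, 1893, 1681, 1155, 353 bp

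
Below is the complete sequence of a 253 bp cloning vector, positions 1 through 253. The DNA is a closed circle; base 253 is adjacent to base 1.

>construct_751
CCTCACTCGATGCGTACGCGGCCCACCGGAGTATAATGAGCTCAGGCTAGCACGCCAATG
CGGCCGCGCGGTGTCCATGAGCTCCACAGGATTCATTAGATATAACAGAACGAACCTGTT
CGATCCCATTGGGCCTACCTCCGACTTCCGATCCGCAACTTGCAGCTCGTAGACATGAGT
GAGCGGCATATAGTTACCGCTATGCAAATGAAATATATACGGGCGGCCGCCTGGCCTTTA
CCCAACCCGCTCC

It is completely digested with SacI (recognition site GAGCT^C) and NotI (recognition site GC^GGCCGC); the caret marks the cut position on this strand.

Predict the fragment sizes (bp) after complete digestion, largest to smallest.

SacI sites (GAGCTC) start at positions 38, 79.
SacI cuts after base 5 of each site (before the last base), so after positions 42, 83.
NotI sites (GCGGCCGC) start at positions 60, 223.
NotI cuts after base 2 of each site, so after positions 61, 224.
Combined cut positions: 42, 61, 83, 224.
Circular molecule, 4 cuts → 4 fragments:
  43–61 → 19 bp
  62–83 → 22 bp
  84–224 → 141 bp
  225–253 then 1–42 → 29 + 42 = 71 bp
Sorted largest to smallest: 141, 71, 22, 19 bp.

141, 71, 22, 19 bp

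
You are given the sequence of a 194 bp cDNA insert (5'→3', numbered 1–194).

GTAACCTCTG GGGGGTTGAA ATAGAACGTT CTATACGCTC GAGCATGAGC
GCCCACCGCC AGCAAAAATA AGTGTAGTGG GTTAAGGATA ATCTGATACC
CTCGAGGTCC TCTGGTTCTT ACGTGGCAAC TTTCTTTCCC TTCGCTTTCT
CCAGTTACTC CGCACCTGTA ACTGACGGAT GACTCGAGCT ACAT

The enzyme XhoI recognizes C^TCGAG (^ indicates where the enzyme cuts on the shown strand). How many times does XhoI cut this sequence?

3

CTCGAG occurs starting at positions 38, 101, 183.
XhoI cuts at 3 sites.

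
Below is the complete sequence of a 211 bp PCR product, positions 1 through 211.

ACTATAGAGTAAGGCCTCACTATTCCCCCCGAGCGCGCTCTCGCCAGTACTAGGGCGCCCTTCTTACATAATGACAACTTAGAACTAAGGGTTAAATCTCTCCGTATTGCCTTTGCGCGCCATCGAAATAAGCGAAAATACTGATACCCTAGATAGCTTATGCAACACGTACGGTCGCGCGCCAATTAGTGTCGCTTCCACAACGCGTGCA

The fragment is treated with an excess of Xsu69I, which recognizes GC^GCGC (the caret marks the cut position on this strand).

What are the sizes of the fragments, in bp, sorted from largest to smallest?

82, 62, 34, 33 bp

Xsu69I sites (GCGCGC) start at positions 33, 115, 177.
Xsu69I cuts after base 2 of each site, so after positions 34, 116, 178.
Linear molecule, 3 cuts → 4 fragments:
  1–34 → 34 bp
  35–116 → 82 bp
  117–178 → 62 bp
  179–211 → 33 bp
Sorted largest to smallest: 82, 62, 34, 33 bp.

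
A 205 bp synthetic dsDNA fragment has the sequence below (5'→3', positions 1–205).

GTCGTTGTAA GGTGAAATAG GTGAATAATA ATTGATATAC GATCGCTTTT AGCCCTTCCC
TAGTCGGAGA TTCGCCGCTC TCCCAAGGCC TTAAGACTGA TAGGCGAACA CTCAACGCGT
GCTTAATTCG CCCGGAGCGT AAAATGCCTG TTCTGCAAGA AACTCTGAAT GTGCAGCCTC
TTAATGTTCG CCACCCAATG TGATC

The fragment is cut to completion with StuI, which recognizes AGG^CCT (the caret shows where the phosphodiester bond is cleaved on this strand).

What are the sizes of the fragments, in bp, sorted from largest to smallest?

The StuI site (AGGCCT) starts at position 86.
StuI cuts after base 3 of each site, so after position 88.
Linear molecule, 1 cut → 2 fragments:
  1–88 → 88 bp
  89–205 → 117 bp
Sorted largest to smallest: 117, 88 bp.

117, 88 bp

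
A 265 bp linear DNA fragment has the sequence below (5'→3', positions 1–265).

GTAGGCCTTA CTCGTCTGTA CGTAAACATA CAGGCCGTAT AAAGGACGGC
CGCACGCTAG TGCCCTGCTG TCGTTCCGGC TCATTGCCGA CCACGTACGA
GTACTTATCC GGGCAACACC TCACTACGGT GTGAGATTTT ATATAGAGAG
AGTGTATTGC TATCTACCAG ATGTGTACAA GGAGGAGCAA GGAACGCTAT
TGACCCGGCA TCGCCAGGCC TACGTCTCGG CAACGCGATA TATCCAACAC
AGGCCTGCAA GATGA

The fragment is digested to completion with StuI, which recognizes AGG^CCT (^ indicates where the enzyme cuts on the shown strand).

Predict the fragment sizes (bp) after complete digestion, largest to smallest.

StuI sites (AGGCCT) start at positions 3, 216, 251.
StuI cuts after base 3 of each site, so after positions 5, 218, 253.
Linear molecule, 3 cuts → 4 fragments:
  1–5 → 5 bp
  6–218 → 213 bp
  219–253 → 35 bp
  254–265 → 12 bp
Sorted largest to smallest: 213, 35, 12, 5 bp.

213, 35, 12, 5 bp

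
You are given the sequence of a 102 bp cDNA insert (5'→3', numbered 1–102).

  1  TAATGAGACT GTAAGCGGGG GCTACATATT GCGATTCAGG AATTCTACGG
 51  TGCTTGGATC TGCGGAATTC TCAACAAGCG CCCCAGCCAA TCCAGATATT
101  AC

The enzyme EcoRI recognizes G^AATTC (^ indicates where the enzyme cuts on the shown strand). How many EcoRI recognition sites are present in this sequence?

GAATTC occurs starting at positions 40, 65.
EcoRI cuts at 2 sites.

2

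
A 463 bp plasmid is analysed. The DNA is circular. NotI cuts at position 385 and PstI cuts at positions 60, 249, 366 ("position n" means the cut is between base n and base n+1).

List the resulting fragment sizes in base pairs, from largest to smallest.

Combined cut positions (sorted): 60, 249, 366, 385.
Circular molecule, 4 cuts → 4 fragments:
  249 − 60 = 189 bp
  366 − 249 = 117 bp
  385 − 366 = 19 bp
  wrap: 463 − 385 + 60 = 138 bp
Sorted largest to smallest: 189, 138, 117, 19 bp.

189, 138, 117, 19 bp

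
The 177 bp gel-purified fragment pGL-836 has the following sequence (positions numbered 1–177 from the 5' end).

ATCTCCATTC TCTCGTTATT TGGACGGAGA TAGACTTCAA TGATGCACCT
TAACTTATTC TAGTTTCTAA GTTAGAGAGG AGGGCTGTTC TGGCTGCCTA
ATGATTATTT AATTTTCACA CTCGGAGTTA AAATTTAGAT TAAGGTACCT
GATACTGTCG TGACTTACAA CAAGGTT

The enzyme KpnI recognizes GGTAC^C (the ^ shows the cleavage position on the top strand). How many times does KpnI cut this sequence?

1

GGTACC occurs starting at position 144.
KpnI cuts at 1 site.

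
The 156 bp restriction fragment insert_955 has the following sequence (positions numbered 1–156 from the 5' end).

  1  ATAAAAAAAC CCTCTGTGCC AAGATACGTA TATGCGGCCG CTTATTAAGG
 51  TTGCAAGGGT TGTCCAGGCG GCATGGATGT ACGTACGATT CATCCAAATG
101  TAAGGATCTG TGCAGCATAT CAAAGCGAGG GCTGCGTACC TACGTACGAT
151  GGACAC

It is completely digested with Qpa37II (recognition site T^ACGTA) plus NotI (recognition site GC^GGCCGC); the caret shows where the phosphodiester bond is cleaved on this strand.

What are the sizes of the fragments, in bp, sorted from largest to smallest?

61, 45, 25, 15, 10 bp

Qpa37II sites (TACGTA) start at positions 25, 80, 141.
Qpa37II cuts after the first base of each site, so after positions 25, 80, 141.
The NotI site (GCGGCCGC) starts at position 34.
NotI cuts after base 2 of each site, so after position 35.
Combined cut positions: 25, 35, 80, 141.
Linear molecule, 4 cuts → 5 fragments:
  1–25 → 25 bp
  26–35 → 10 bp
  36–80 → 45 bp
  81–141 → 61 bp
  142–156 → 15 bp
Sorted largest to smallest: 61, 45, 25, 15, 10 bp.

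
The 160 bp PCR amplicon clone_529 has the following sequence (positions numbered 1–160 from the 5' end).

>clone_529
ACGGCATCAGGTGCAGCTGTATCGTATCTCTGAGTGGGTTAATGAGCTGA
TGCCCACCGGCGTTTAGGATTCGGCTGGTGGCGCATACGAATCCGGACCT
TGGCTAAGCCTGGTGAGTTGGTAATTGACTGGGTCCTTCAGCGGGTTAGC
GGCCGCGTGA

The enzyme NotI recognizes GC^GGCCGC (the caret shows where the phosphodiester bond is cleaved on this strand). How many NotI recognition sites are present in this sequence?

1

GCGGCCGC occurs starting at position 149.
NotI cuts at 1 site.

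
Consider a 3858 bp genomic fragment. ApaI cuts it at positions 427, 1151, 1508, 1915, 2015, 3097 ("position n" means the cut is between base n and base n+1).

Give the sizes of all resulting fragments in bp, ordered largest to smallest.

Linear molecule, 6 cuts → 7 fragments:
  427 − 0 = 427 bp
  1151 − 427 = 724 bp
  1508 − 1151 = 357 bp
  1915 − 1508 = 407 bp
  2015 − 1915 = 100 bp
  3097 − 2015 = 1082 bp
  3858 − 3097 = 761 bp
Sorted largest to smallest: 1082, 761, 724, 427, 407, 357, 100 bp.

1082, 761, 724, 427, 407, 357, 100 bp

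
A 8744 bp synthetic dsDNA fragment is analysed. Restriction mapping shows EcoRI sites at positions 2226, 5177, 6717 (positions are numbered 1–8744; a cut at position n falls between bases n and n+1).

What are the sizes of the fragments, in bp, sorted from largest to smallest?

2951, 2226, 2027, 1540 bp

Linear molecule, 3 cuts → 4 fragments:
  2226 − 0 = 2226 bp
  5177 − 2226 = 2951 bp
  6717 − 5177 = 1540 bp
  8744 − 6717 = 2027 bp
Sorted largest to smallest: 2951, 2226, 2027, 1540 bp.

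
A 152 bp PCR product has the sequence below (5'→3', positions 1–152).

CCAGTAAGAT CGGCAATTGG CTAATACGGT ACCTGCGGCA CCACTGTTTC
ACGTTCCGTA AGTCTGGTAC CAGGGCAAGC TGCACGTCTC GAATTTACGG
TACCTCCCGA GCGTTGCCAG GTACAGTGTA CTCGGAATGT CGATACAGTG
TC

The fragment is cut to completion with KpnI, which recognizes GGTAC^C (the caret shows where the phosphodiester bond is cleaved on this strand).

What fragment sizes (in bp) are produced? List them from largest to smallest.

KpnI sites (GGTACC) start at positions 28, 66, 99.
KpnI cuts after base 5 of each site (before the last base), so after positions 32, 70, 103.
Linear molecule, 3 cuts → 4 fragments:
  1–32 → 32 bp
  33–70 → 38 bp
  71–103 → 33 bp
  104–152 → 49 bp
Sorted largest to smallest: 49, 38, 33, 32 bp.

49, 38, 33, 32 bp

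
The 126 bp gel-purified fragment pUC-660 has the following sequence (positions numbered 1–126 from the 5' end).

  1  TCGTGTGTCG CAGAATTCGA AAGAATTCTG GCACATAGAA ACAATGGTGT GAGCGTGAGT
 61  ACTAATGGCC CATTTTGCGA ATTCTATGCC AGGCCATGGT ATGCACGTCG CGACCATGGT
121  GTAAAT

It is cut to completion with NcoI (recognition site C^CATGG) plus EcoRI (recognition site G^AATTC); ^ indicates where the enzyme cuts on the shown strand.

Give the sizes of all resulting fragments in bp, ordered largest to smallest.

56, 20, 15, 13, 12, 10 bp

NcoI sites (CCATGG) start at positions 94, 114.
NcoI cuts after the first base of each site, so after positions 94, 114.
EcoRI sites (GAATTC) start at positions 13, 23, 79.
EcoRI cuts after the first base of each site, so after positions 13, 23, 79.
Combined cut positions: 13, 23, 79, 94, 114.
Linear molecule, 5 cuts → 6 fragments:
  1–13 → 13 bp
  14–23 → 10 bp
  24–79 → 56 bp
  80–94 → 15 bp
  95–114 → 20 bp
  115–126 → 12 bp
Sorted largest to smallest: 56, 20, 15, 13, 12, 10 bp.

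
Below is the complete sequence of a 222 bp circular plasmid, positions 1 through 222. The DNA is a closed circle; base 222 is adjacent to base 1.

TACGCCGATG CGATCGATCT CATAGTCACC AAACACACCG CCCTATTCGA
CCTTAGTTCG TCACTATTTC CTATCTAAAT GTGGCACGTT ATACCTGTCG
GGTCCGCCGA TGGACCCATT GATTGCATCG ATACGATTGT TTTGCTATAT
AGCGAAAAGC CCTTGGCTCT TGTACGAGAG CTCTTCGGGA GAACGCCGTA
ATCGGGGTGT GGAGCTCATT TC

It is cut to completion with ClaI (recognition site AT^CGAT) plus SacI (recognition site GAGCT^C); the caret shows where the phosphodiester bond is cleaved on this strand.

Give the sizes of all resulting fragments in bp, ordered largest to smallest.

114, 54, 34, 20 bp

ClaI sites (ATCGAT) start at positions 13, 127.
ClaI cuts after base 2 of each site, so after positions 14, 128.
SacI sites (GAGCTC) start at positions 178, 212.
SacI cuts after base 5 of each site (before the last base), so after positions 182, 216.
Combined cut positions: 14, 128, 182, 216.
Circular molecule, 4 cuts → 4 fragments:
  15–128 → 114 bp
  129–182 → 54 bp
  183–216 → 34 bp
  217–222 then 1–14 → 6 + 14 = 20 bp
Sorted largest to smallest: 114, 54, 34, 20 bp.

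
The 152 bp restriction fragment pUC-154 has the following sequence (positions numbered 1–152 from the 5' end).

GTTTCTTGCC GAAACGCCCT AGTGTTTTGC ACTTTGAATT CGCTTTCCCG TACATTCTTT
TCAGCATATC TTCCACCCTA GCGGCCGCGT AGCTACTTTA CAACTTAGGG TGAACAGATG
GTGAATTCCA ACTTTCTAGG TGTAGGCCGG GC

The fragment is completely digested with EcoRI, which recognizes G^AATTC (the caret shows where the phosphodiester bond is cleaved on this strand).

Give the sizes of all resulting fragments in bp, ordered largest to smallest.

87, 36, 29 bp

EcoRI sites (GAATTC) start at positions 36, 123.
EcoRI cuts after the first base of each site, so after positions 36, 123.
Linear molecule, 2 cuts → 3 fragments:
  1–36 → 36 bp
  37–123 → 87 bp
  124–152 → 29 bp
Sorted largest to smallest: 87, 36, 29 bp.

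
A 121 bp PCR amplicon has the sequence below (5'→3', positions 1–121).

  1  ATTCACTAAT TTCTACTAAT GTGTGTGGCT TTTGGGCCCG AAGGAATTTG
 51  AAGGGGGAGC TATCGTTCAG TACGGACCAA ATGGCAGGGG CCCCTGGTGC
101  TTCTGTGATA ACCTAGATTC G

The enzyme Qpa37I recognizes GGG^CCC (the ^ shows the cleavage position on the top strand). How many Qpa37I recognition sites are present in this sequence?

GGGCCC occurs starting at positions 34, 88.
Qpa37I cuts at 2 sites.

2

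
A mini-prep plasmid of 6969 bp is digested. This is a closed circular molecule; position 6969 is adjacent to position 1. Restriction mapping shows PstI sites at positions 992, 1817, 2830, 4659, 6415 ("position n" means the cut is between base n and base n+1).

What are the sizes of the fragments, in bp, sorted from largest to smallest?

Circular molecule, 5 cuts → 5 fragments:
  1817 − 992 = 825 bp
  2830 − 1817 = 1013 bp
  4659 − 2830 = 1829 bp
  6415 − 4659 = 1756 bp
  wrap: 6969 − 6415 + 992 = 1546 bp
Sorted largest to smallest: 1829, 1756, 1546, 1013, 825 bp.

1829, 1756, 1546, 1013, 825 bp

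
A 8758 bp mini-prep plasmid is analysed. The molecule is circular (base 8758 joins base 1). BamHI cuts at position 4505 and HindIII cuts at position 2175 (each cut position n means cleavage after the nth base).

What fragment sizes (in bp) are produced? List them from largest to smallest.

Combined cut positions (sorted): 2175, 4505.
Circular molecule, 2 cuts → 2 fragments:
  4505 − 2175 = 2330 bp
  wrap: 8758 − 4505 + 2175 = 6428 bp
Sorted largest to smallest: 6428, 2330 bp.

6428, 2330 bp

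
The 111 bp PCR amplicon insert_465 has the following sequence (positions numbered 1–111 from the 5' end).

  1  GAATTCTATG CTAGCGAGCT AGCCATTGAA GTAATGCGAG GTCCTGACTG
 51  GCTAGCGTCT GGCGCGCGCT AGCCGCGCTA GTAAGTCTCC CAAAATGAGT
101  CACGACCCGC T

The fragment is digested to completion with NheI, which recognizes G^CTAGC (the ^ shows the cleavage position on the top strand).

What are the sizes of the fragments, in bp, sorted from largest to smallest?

43, 33, 17, 10, 8 bp

NheI sites (GCTAGC) start at positions 10, 18, 51, 68.
NheI cuts after the first base of each site, so after positions 10, 18, 51, 68.
Linear molecule, 4 cuts → 5 fragments:
  1–10 → 10 bp
  11–18 → 8 bp
  19–51 → 33 bp
  52–68 → 17 bp
  69–111 → 43 bp
Sorted largest to smallest: 43, 33, 17, 10, 8 bp.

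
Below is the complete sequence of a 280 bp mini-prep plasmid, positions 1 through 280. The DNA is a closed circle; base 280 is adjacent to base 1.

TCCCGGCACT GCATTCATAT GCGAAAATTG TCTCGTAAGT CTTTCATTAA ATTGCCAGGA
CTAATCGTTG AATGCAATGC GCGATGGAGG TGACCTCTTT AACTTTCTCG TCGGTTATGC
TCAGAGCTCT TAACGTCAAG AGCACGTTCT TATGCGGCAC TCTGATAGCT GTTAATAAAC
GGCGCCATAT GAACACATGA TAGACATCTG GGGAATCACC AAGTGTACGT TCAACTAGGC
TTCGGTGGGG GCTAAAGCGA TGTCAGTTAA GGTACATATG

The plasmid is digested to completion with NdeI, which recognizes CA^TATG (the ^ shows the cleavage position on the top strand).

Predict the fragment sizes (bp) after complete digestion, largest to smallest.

NdeI sites (CATATG) start at positions 16, 186, 275.
NdeI cuts after base 2 of each site, so after positions 17, 187, 276.
Circular molecule, 3 cuts → 3 fragments:
  18–187 → 170 bp
  188–276 → 89 bp
  277–280 then 1–17 → 4 + 17 = 21 bp
Sorted largest to smallest: 170, 89, 21 bp.

170, 89, 21 bp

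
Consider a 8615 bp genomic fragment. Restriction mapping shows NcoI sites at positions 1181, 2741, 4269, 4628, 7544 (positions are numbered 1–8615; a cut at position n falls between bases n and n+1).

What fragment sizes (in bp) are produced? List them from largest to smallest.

2916, 1560, 1528, 1181, 1071, 359 bp

Linear molecule, 5 cuts → 6 fragments:
  1181 − 0 = 1181 bp
  2741 − 1181 = 1560 bp
  4269 − 2741 = 1528 bp
  4628 − 4269 = 359 bp
  7544 − 4628 = 2916 bp
  8615 − 7544 = 1071 bp
Sorted largest to smallest: 2916, 1560, 1528, 1181, 1071, 359 bp.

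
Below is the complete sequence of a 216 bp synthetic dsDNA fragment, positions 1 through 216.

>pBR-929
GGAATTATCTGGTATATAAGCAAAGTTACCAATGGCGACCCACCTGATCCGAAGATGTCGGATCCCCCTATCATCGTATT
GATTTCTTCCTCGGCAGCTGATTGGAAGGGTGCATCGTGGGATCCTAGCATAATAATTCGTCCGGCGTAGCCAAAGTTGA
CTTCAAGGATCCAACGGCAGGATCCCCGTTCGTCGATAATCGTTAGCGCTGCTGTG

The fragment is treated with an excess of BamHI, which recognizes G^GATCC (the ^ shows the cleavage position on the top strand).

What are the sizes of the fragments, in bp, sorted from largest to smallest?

60, 60, 47, 36, 13 bp

BamHI sites (GGATCC) start at positions 60, 120, 167, 180.
BamHI cuts after the first base of each site, so after positions 60, 120, 167, 180.
Linear molecule, 4 cuts → 5 fragments:
  1–60 → 60 bp
  61–120 → 60 bp
  121–167 → 47 bp
  168–180 → 13 bp
  181–216 → 36 bp
Sorted largest to smallest: 60, 60, 47, 36, 13 bp.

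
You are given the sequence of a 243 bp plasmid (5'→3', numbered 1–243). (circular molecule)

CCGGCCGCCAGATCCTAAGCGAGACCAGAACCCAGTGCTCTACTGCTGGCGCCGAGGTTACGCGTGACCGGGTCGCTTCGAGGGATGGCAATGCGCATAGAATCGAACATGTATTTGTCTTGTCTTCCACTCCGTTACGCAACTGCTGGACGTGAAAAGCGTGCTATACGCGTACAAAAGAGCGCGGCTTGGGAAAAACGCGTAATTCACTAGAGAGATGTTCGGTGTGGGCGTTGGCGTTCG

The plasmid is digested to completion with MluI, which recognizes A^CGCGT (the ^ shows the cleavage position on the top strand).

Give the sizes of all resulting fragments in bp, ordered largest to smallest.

MluI sites (ACGCGT) start at positions 60, 168, 198.
MluI cuts after the first base of each site, so after positions 60, 168, 198.
Circular molecule, 3 cuts → 3 fragments:
  61–168 → 108 bp
  169–198 → 30 bp
  199–243 then 1–60 → 45 + 60 = 105 bp
Sorted largest to smallest: 108, 105, 30 bp.

108, 105, 30 bp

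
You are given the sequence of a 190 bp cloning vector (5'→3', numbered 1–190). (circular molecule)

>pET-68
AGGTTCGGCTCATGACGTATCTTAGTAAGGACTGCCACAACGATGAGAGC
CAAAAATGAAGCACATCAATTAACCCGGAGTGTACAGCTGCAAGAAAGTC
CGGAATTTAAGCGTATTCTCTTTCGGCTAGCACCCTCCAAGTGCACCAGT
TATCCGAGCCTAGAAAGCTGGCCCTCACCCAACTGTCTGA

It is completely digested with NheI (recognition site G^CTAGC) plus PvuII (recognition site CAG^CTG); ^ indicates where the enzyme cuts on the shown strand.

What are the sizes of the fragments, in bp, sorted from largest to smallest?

151, 39 bp

The NheI site (GCTAGC) starts at position 126.
NheI cuts after the first base of each site, so after position 126.
The PvuII site (CAGCTG) starts at position 85.
PvuII cuts after base 3 of each site, so after position 87.
Combined cut positions: 87, 126.
Circular molecule, 2 cuts → 2 fragments:
  88–126 → 39 bp
  127–190 then 1–87 → 64 + 87 = 151 bp
Sorted largest to smallest: 151, 39 bp.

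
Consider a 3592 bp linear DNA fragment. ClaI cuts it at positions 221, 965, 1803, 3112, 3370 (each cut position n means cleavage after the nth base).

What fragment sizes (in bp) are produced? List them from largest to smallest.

1309, 838, 744, 258, 222, 221 bp

Linear molecule, 5 cuts → 6 fragments:
  221 − 0 = 221 bp
  965 − 221 = 744 bp
  1803 − 965 = 838 bp
  3112 − 1803 = 1309 bp
  3370 − 3112 = 258 bp
  3592 − 3370 = 222 bp
Sorted largest to smallest: 1309, 838, 744, 258, 222, 221 bp.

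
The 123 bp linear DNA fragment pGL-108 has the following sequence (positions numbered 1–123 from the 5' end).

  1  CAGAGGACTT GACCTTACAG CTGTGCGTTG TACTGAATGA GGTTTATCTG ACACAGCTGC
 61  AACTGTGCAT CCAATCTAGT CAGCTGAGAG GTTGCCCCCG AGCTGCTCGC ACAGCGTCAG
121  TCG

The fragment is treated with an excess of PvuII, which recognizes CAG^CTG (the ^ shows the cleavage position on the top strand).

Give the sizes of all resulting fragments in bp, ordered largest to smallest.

40, 36, 27, 20 bp

PvuII sites (CAGCTG) start at positions 18, 54, 81.
PvuII cuts after base 3 of each site, so after positions 20, 56, 83.
Linear molecule, 3 cuts → 4 fragments:
  1–20 → 20 bp
  21–56 → 36 bp
  57–83 → 27 bp
  84–123 → 40 bp
Sorted largest to smallest: 40, 36, 27, 20 bp.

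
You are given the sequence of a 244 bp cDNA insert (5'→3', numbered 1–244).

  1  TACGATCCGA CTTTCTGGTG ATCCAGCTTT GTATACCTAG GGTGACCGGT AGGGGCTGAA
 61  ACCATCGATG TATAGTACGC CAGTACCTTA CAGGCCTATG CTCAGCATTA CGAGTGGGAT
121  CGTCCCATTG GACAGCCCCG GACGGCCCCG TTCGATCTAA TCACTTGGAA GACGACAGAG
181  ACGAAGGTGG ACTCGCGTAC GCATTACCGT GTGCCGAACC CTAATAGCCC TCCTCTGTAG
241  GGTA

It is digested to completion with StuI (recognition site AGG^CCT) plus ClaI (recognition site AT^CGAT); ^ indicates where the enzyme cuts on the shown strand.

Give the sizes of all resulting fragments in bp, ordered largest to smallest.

150, 65, 29 bp

The StuI site (AGGCCT) starts at position 92.
StuI cuts after base 3 of each site, so after position 94.
The ClaI site (ATCGAT) starts at position 64.
ClaI cuts after base 2 of each site, so after position 65.
Combined cut positions: 65, 94.
Linear molecule, 2 cuts → 3 fragments:
  1–65 → 65 bp
  66–94 → 29 bp
  95–244 → 150 bp
Sorted largest to smallest: 150, 65, 29 bp.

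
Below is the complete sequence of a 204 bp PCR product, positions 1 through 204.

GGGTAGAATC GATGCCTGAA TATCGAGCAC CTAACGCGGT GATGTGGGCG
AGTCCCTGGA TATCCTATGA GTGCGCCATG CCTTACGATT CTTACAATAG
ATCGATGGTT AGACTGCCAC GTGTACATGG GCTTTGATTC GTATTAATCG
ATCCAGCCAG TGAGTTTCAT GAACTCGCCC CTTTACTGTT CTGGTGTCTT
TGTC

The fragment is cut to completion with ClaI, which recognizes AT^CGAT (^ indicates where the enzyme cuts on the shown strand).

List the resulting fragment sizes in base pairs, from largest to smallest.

93, 56, 46, 9 bp

ClaI sites (ATCGAT) start at positions 8, 101, 147.
ClaI cuts after base 2 of each site, so after positions 9, 102, 148.
Linear molecule, 3 cuts → 4 fragments:
  1–9 → 9 bp
  10–102 → 93 bp
  103–148 → 46 bp
  149–204 → 56 bp
Sorted largest to smallest: 93, 56, 46, 9 bp.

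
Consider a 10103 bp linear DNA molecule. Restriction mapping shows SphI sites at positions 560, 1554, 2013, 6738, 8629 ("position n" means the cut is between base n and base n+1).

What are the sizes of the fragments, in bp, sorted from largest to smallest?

4725, 1891, 1474, 994, 560, 459 bp

Linear molecule, 5 cuts → 6 fragments:
  560 − 0 = 560 bp
  1554 − 560 = 994 bp
  2013 − 1554 = 459 bp
  6738 − 2013 = 4725 bp
  8629 − 6738 = 1891 bp
  10103 − 8629 = 1474 bp
Sorted largest to smallest: 4725, 1891, 1474, 994, 560, 459 bp.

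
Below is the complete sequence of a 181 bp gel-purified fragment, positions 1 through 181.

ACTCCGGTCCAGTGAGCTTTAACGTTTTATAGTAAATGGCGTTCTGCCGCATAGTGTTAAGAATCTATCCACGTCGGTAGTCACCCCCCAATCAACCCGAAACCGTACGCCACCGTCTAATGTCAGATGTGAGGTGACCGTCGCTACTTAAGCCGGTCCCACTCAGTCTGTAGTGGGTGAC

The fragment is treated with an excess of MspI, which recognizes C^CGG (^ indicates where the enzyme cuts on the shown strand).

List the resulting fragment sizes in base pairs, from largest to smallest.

149, 28, 4 bp

MspI sites (CCGG) start at positions 4, 153.
MspI cuts after the first base of each site, so after positions 4, 153.
Linear molecule, 2 cuts → 3 fragments:
  1–4 → 4 bp
  5–153 → 149 bp
  154–181 → 28 bp
Sorted largest to smallest: 149, 28, 4 bp.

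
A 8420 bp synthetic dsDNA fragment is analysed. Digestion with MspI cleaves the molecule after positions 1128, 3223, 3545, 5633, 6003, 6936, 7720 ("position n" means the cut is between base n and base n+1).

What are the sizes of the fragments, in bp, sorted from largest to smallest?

2095, 2088, 1128, 933, 784, 700, 370, 322 bp

Linear molecule, 7 cuts → 8 fragments:
  1128 − 0 = 1128 bp
  3223 − 1128 = 2095 bp
  3545 − 3223 = 322 bp
  5633 − 3545 = 2088 bp
  6003 − 5633 = 370 bp
  6936 − 6003 = 933 bp
  7720 − 6936 = 784 bp
  8420 − 7720 = 700 bp
Sorted largest to smallest: 2095, 2088, 1128, 933, 784, 700, 370, 322 bp.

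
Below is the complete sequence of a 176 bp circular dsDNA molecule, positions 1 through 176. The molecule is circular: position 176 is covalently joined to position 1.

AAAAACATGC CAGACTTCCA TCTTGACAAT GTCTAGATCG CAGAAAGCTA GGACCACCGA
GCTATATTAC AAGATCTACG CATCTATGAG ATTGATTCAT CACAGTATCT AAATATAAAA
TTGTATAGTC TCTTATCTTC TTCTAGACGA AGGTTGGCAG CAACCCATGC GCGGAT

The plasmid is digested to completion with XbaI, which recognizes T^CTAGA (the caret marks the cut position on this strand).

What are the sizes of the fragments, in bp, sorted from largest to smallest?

110, 66 bp

XbaI sites (TCTAGA) start at positions 32, 142.
XbaI cuts after the first base of each site, so after positions 32, 142.
Circular molecule, 2 cuts → 2 fragments:
  33–142 → 110 bp
  143–176 then 1–32 → 34 + 32 = 66 bp
Sorted largest to smallest: 110, 66 bp.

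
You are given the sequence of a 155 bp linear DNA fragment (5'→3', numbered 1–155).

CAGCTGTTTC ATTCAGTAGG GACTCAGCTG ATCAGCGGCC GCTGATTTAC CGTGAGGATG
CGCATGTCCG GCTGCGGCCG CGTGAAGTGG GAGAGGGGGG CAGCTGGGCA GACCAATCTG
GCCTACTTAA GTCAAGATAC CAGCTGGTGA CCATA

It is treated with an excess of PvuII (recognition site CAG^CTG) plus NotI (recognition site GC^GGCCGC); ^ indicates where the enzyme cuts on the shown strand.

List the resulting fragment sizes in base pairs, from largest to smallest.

PvuII sites (CAGCTG) start at positions 1, 25, 101, 141.
PvuII cuts after base 3 of each site, so after positions 3, 27, 103, 143.
NotI sites (GCGGCCGC) start at positions 35, 74.
NotI cuts after base 2 of each site, so after positions 36, 75.
Combined cut positions: 3, 27, 36, 75, 103, 143.
Linear molecule, 6 cuts → 7 fragments:
  1–3 → 3 bp
  4–27 → 24 bp
  28–36 → 9 bp
  37–75 → 39 bp
  76–103 → 28 bp
  104–143 → 40 bp
  144–155 → 12 bp
Sorted largest to smallest: 40, 39, 28, 24, 12, 9, 3 bp.

40, 39, 28, 24, 12, 9, 3 bp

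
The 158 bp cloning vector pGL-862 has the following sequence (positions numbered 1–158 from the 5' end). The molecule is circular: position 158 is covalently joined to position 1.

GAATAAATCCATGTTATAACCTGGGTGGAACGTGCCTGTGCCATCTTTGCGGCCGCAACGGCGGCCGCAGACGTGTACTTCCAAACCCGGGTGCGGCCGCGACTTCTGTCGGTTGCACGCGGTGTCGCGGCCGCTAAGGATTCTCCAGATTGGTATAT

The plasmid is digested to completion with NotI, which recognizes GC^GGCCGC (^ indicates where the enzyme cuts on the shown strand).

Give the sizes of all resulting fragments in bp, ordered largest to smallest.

80, 34, 32, 12 bp

NotI sites (GCGGCCGC) start at positions 49, 61, 93, 127.
NotI cuts after base 2 of each site, so after positions 50, 62, 94, 128.
Circular molecule, 4 cuts → 4 fragments:
  51–62 → 12 bp
  63–94 → 32 bp
  95–128 → 34 bp
  129–158 then 1–50 → 30 + 50 = 80 bp
Sorted largest to smallest: 80, 34, 32, 12 bp.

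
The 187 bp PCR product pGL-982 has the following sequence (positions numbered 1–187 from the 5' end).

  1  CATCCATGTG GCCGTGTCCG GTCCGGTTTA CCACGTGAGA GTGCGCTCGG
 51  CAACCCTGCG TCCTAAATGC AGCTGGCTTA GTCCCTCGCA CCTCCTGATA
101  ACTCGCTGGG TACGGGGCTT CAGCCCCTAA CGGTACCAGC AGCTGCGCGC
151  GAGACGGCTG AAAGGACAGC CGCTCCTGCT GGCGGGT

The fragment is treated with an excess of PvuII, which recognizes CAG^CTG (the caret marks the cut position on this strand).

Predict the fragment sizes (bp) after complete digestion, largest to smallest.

PvuII sites (CAGCTG) start at positions 70, 140.
PvuII cuts after base 3 of each site, so after positions 72, 142.
Linear molecule, 2 cuts → 3 fragments:
  1–72 → 72 bp
  73–142 → 70 bp
  143–187 → 45 bp
Sorted largest to smallest: 72, 70, 45 bp.

72, 70, 45 bp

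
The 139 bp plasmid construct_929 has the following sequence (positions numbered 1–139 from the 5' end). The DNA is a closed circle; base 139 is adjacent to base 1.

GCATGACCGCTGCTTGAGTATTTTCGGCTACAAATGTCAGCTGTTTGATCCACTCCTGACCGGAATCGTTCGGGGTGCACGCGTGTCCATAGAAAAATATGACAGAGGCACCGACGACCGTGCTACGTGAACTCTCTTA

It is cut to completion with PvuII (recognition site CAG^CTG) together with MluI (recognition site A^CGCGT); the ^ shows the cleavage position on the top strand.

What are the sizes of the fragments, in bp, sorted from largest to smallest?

The PvuII site (CAGCTG) starts at position 38.
PvuII cuts after base 3 of each site, so after position 40.
The MluI site (ACGCGT) starts at position 79.
MluI cuts after the first base of each site, so after position 79.
Combined cut positions: 40, 79.
Circular molecule, 2 cuts → 2 fragments:
  41–79 → 39 bp
  80–139 then 1–40 → 60 + 40 = 100 bp
Sorted largest to smallest: 100, 39 bp.

100, 39 bp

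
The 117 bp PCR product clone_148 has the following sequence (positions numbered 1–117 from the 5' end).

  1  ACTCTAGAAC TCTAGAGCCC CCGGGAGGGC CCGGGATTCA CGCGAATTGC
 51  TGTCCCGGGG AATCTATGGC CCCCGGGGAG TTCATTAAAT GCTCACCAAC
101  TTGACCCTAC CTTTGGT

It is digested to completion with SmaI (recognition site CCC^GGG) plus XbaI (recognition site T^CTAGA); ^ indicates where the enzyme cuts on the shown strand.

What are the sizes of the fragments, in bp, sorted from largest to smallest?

SmaI sites (CCCGGG) start at positions 20, 30, 54, 72.
SmaI cuts after base 3 of each site, so after positions 22, 32, 56, 74.
XbaI sites (TCTAGA) start at positions 3, 11.
XbaI cuts after the first base of each site, so after positions 3, 11.
Combined cut positions: 3, 11, 22, 32, 56, 74.
Linear molecule, 6 cuts → 7 fragments:
  1–3 → 3 bp
  4–11 → 8 bp
  12–22 → 11 bp
  23–32 → 10 bp
  33–56 → 24 bp
  57–74 → 18 bp
  75–117 → 43 bp
Sorted largest to smallest: 43, 24, 18, 11, 10, 8, 3 bp.

43, 24, 18, 11, 10, 8, 3 bp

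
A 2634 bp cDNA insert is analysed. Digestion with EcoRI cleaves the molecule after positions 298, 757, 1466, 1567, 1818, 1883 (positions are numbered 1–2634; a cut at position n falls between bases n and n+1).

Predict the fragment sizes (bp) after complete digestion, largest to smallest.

751, 709, 459, 298, 251, 101, 65 bp

Linear molecule, 6 cuts → 7 fragments:
  298 − 0 = 298 bp
  757 − 298 = 459 bp
  1466 − 757 = 709 bp
  1567 − 1466 = 101 bp
  1818 − 1567 = 251 bp
  1883 − 1818 = 65 bp
  2634 − 1883 = 751 bp
Sorted largest to smallest: 751, 709, 459, 298, 251, 101, 65 bp.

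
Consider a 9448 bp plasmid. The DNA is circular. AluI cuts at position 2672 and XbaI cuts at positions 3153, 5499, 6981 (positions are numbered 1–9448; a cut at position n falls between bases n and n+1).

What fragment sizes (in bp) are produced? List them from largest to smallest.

5139, 2346, 1482, 481 bp

Combined cut positions (sorted): 2672, 3153, 5499, 6981.
Circular molecule, 4 cuts → 4 fragments:
  3153 − 2672 = 481 bp
  5499 − 3153 = 2346 bp
  6981 − 5499 = 1482 bp
  wrap: 9448 − 6981 + 2672 = 5139 bp
Sorted largest to smallest: 5139, 2346, 1482, 481 bp.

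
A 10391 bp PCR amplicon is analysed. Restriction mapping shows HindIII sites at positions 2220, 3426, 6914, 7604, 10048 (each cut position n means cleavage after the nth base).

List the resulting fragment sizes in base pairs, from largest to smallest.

Linear molecule, 5 cuts → 6 fragments:
  2220 − 0 = 2220 bp
  3426 − 2220 = 1206 bp
  6914 − 3426 = 3488 bp
  7604 − 6914 = 690 bp
  10048 − 7604 = 2444 bp
  10391 − 10048 = 343 bp
Sorted largest to smallest: 3488, 2444, 2220, 1206, 690, 343 bp.

3488, 2444, 2220, 1206, 690, 343 bp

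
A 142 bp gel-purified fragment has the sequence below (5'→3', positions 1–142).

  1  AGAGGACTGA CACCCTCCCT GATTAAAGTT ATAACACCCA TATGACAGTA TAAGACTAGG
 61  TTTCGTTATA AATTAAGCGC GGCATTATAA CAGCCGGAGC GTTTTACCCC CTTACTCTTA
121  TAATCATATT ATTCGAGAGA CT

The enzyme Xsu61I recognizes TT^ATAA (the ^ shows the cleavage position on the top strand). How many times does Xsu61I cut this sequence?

4

TTATAA occurs starting at positions 29, 66, 85, 118.
Xsu61I cuts at 4 sites.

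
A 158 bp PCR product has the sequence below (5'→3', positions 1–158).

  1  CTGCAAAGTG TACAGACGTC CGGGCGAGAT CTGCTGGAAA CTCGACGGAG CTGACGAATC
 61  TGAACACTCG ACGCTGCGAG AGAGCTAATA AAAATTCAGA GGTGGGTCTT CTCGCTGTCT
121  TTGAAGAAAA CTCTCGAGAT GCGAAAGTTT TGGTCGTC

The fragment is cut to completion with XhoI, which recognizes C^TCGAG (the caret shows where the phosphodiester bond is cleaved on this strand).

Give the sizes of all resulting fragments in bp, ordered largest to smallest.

The XhoI site (CTCGAG) starts at position 133.
XhoI cuts after the first base of each site, so after position 133.
Linear molecule, 1 cut → 2 fragments:
  1–133 → 133 bp
  134–158 → 25 bp
Sorted largest to smallest: 133, 25 bp.

133, 25 bp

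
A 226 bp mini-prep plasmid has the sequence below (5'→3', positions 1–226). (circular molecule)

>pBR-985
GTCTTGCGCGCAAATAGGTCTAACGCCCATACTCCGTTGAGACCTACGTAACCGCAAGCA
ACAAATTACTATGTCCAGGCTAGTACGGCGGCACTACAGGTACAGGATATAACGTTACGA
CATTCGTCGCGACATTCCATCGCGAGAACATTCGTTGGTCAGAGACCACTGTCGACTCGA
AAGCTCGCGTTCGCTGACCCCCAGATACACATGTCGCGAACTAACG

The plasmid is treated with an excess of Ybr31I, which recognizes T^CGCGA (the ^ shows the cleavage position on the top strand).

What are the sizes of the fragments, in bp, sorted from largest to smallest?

139, 74, 13 bp

Ybr31I sites (TCGCGA) start at positions 127, 140, 214.
Ybr31I cuts after the first base of each site, so after positions 127, 140, 214.
Circular molecule, 3 cuts → 3 fragments:
  128–140 → 13 bp
  141–214 → 74 bp
  215–226 then 1–127 → 12 + 127 = 139 bp
Sorted largest to smallest: 139, 74, 13 bp.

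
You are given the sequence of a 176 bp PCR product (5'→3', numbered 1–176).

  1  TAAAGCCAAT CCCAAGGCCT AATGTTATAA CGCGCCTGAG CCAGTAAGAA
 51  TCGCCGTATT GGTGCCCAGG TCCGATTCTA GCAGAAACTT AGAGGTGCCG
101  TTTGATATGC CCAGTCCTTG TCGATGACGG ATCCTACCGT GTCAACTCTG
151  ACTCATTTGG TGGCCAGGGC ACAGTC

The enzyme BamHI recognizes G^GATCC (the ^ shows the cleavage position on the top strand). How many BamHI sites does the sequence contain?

GGATCC occurs starting at position 129.
BamHI cuts at 1 site.

1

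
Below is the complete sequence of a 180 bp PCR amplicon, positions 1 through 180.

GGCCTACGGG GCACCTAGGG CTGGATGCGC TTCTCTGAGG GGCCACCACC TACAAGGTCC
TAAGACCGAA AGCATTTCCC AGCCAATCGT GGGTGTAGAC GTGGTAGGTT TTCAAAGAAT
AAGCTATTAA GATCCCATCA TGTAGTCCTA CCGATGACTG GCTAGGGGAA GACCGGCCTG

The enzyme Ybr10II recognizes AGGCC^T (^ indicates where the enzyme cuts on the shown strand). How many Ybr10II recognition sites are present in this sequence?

0

No occurrence of AGGCCT is present in the sequence.
Ybr10II does not cut: 0 sites.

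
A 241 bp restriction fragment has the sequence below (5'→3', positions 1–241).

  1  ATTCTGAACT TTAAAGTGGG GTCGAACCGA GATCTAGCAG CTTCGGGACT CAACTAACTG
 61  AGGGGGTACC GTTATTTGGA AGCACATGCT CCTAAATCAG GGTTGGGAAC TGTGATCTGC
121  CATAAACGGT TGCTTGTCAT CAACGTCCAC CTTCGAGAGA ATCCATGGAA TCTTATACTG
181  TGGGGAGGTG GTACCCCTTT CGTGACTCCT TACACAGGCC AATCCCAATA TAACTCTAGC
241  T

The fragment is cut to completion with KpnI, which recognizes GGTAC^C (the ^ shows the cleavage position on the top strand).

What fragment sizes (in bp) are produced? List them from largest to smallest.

KpnI sites (GGTACC) start at positions 65, 190.
KpnI cuts after base 5 of each site (before the last base), so after positions 69, 194.
Linear molecule, 2 cuts → 3 fragments:
  1–69 → 69 bp
  70–194 → 125 bp
  195–241 → 47 bp
Sorted largest to smallest: 125, 69, 47 bp.

125, 69, 47 bp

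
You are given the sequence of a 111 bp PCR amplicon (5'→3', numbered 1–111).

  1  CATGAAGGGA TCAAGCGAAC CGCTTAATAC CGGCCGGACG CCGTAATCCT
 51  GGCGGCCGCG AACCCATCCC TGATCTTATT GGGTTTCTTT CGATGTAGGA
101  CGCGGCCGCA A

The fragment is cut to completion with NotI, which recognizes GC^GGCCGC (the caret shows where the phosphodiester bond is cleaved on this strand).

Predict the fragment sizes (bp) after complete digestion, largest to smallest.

NotI sites (GCGGCCGC) start at positions 52, 102.
NotI cuts after base 2 of each site, so after positions 53, 103.
Linear molecule, 2 cuts → 3 fragments:
  1–53 → 53 bp
  54–103 → 50 bp
  104–111 → 8 bp
Sorted largest to smallest: 53, 50, 8 bp.

53, 50, 8 bp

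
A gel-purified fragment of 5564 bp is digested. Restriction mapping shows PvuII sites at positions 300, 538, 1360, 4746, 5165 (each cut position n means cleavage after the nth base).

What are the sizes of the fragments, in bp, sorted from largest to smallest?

Linear molecule, 5 cuts → 6 fragments:
  300 − 0 = 300 bp
  538 − 300 = 238 bp
  1360 − 538 = 822 bp
  4746 − 1360 = 3386 bp
  5165 − 4746 = 419 bp
  5564 − 5165 = 399 bp
Sorted largest to smallest: 3386, 822, 419, 399, 300, 238 bp.

3386, 822, 419, 399, 300, 238 bp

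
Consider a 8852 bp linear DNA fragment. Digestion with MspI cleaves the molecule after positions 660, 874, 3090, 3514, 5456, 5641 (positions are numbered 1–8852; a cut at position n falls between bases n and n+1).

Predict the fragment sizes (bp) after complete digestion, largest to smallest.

Linear molecule, 6 cuts → 7 fragments:
  660 − 0 = 660 bp
  874 − 660 = 214 bp
  3090 − 874 = 2216 bp
  3514 − 3090 = 424 bp
  5456 − 3514 = 1942 bp
  5641 − 5456 = 185 bp
  8852 − 5641 = 3211 bp
Sorted largest to smallest: 3211, 2216, 1942, 660, 424, 214, 185 bp.

3211, 2216, 1942, 660, 424, 214, 185 bp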